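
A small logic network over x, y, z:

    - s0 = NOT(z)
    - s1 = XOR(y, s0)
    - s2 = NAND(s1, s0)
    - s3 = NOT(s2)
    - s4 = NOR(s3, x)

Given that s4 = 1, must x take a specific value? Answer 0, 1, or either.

0

s4 = NOR(s3, x) must be 1, so both s3 = 0 and x = 0.
s3 = NOT(s2) must be 0, so s2 = 1.
s2 = NAND(s1, s0) must be 1, so at least one of s1, s0 is 0.
Every assignment with s4 = 1 has x = 0; there are 3 such assignment(s).
  x=0, y=0, z=1
  x=0, y=1, z=0
  x=0, y=1, z=1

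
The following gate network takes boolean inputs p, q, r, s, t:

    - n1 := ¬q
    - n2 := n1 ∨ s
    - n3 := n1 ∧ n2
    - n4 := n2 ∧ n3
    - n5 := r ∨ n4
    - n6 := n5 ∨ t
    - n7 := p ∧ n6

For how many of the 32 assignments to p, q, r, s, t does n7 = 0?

n7 = p ∧ n6 must be 0, so at least one of p, n6 is 0.
Enumerating the 32 input combinations, 18 give n7 = 0 and 14 give n7 = 1.

18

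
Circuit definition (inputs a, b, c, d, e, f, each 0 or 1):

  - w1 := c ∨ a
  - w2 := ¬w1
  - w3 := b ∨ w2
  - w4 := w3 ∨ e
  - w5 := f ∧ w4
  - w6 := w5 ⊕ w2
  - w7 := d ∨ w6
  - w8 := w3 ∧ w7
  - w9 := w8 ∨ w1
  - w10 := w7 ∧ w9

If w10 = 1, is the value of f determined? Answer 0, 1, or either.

Both values of f occur among assignments with w10 = 1:
  f=0: a=0, b=0, c=0, d=0, e=0, f=0
  f=1: a=0, b=0, c=0, d=1, e=0, f=1

either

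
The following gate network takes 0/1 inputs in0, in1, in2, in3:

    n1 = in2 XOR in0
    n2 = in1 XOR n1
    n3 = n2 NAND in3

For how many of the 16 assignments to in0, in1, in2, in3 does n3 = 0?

n3 = n2 NAND in3 must be 0, so both n2 = 1 and in3 = 1.
Satisfying assignments:
  in0=0, in1=0, in2=1, in3=1
  in0=0, in1=1, in2=0, in3=1
  in0=1, in1=0, in2=0, in3=1
  in0=1, in1=1, in2=1, in3=1

4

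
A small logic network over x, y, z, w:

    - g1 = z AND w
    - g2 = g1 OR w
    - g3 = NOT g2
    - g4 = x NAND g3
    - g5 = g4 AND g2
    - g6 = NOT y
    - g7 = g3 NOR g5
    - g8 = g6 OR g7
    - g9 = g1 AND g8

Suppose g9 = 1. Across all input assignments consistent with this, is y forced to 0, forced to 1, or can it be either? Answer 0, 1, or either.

g9 = g1 AND g8 must be 1, so both g1 = 1 and g8 = 1.
Every assignment with g9 = 1 has y = 0; there are 2 such assignment(s).
  x=0, y=0, z=1, w=1
  x=1, y=0, z=1, w=1

0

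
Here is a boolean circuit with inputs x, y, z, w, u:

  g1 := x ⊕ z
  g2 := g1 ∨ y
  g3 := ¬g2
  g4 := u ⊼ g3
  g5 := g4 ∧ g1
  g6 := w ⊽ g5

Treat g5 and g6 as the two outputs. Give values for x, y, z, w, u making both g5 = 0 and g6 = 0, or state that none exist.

Check with x=0, y=0, z=0, w=1, u=1:
g1 = x ⊕ z = 0 ⊕ 0 = 0
g2 = g1 ∨ y = 0 ∨ 0 = 0
g3 = ¬g2 = ¬0 = 1
g4 = u ⊼ g3 = 1 ⊼ 1 = 0
g5 = g4 ∧ g1 = 0 ∧ 0 = 0
g6 = w ⊽ g5 = 1 ⊽ 0 = 0
So g5 = 0 and g6 = 0.

x=0, y=0, z=0, w=1, u=1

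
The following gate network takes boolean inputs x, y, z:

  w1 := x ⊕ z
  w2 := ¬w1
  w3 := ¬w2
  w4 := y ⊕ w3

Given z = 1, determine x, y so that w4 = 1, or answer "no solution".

x=0 y=0

w4 = y ⊕ w3 must be 1, so y and w3 differ.
Check with z = 1 and x=0, y=0:
w1 = x ⊕ z = 0 ⊕ 1 = 1
w2 = ¬w1 = ¬1 = 0
w3 = ¬w2 = ¬0 = 1
w4 = y ⊕ w3 = 0 ⊕ 1 = 1
So w4 = 1.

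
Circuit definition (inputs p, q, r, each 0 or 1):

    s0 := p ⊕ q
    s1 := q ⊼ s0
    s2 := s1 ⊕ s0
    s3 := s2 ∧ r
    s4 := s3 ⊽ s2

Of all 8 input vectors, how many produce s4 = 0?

s4 = s3 ⊽ s2 must be 0, so at least one of s3, s2 is 1.
Satisfying assignments:
  p=0, q=0, r=0
  p=0, q=0, r=1
  p=0, q=1, r=0
  p=0, q=1, r=1
  p=1, q=1, r=0
  p=1, q=1, r=1

6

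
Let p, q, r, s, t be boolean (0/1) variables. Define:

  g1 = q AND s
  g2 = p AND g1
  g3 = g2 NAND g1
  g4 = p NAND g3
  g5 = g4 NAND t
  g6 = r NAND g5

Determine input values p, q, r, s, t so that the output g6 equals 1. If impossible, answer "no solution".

g6 = r NAND g5 must be 1, so at least one of r, g5 is 0.
Check with p=1, q=0, r=0, s=1, t=0:
g1 = q AND s = 0 AND 1 = 0
g2 = p AND g1 = 1 AND 0 = 0
g3 = g2 NAND g1 = 0 NAND 0 = 1
g4 = p NAND g3 = 1 NAND 1 = 0
g5 = g4 NAND t = 0 NAND 0 = 1
g6 = r NAND g5 = 0 NAND 1 = 1
So g6 = 1 as required.

p=1, q=0, r=0, s=1, t=0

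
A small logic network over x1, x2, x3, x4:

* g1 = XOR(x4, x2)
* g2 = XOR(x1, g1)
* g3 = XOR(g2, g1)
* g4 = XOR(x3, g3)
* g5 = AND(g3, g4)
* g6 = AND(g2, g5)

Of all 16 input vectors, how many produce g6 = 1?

g6 = AND(g2, g5) must be 1, so both g2 = 1 and g5 = 1.
g2 = XOR(x1, g1) must be 1, so x1 and g1 differ.
g5 = AND(g3, g4) must be 1, so both g3 = 1 and g4 = 1.
Enumerating the 16 input combinations, 2 give g6 = 1 and 14 give g6 = 0.

2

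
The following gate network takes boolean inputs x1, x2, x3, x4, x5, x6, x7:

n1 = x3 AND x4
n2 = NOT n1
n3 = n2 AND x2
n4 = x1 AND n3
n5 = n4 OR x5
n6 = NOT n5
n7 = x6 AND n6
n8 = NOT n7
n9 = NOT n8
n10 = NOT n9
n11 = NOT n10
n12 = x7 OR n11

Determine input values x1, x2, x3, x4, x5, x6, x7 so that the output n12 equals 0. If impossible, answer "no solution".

n12 = x7 OR n11 must be 0, so both x7 = 0 and n11 = 0.
n11 = NOT n10 must be 0, so n10 = 1.
n10 = NOT n9 must be 1, so n9 = 0.
Check with x1=1 x2=1 x3=0 x4=0 x5=0 x6=1 x7=0:
n1 = x3 AND x4 = 0 AND 0 = 0
n2 = NOT n1 = NOT 0 = 1
n3 = n2 AND x2 = 1 AND 1 = 1
n4 = x1 AND n3 = 1 AND 1 = 1
n5 = n4 OR x5 = 1 OR 0 = 1
n6 = NOT n5 = NOT 1 = 0
n7 = x6 AND n6 = 1 AND 0 = 0
n8 = NOT n7 = NOT 0 = 1
n9 = NOT n8 = NOT 1 = 0
n10 = NOT n9 = NOT 0 = 1
n11 = NOT n10 = NOT 1 = 0
n12 = x7 OR n11 = 0 OR 0 = 0
So n12 = 0 as required.

x1=1 x2=1 x3=0 x4=0 x5=0 x6=1 x7=0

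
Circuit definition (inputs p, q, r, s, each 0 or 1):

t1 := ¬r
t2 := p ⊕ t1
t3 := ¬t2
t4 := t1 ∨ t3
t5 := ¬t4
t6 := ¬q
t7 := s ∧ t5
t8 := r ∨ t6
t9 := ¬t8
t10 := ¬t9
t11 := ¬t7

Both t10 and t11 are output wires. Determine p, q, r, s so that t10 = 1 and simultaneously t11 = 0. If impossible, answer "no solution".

Check with p=1 q=0 r=1 s=1:
t1 = ¬r = ¬1 = 0
t2 = p ⊕ t1 = 1 ⊕ 0 = 1
t3 = ¬t2 = ¬1 = 0
t4 = t1 ∨ t3 = 0 ∨ 0 = 0
t5 = ¬t4 = ¬0 = 1
t6 = ¬q = ¬0 = 1
t7 = s ∧ t5 = 1 ∧ 1 = 1
t8 = r ∨ t6 = 1 ∨ 1 = 1
t9 = ¬t8 = ¬1 = 0
t10 = ¬t9 = ¬0 = 1
t11 = ¬t7 = ¬1 = 0
So t10 = 1 and t11 = 0.

p=1 q=0 r=1 s=1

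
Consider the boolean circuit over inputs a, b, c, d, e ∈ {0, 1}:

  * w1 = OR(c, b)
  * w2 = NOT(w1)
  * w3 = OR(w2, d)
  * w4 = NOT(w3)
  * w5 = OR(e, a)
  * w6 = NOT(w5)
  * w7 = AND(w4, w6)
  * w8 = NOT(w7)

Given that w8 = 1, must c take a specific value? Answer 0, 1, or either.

Both values of c occur among assignments with w8 = 1:
  c=0: a=0, b=0, c=0, d=0, e=0
  c=1: a=0, b=0, c=1, d=0, e=1

either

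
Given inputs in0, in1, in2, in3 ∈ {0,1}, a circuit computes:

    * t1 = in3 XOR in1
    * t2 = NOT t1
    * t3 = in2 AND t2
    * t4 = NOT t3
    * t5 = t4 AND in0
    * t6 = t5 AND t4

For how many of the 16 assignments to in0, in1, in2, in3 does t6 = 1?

6

t6 = t5 AND t4 must be 1, so both t5 = 1 and t4 = 1.
t5 = t4 AND in0 must be 1, so both t4 = 1 and in0 = 1.
t4 = NOT t3 must be 1, so t3 = 0.
Enumerating the 16 input combinations, 6 give t6 = 1 and 10 give t6 = 0.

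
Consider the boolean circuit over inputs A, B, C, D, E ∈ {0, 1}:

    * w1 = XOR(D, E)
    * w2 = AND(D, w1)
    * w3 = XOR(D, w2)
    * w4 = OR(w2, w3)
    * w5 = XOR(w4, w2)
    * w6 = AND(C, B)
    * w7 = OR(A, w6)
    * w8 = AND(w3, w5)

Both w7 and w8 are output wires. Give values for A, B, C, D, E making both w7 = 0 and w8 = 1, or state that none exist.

Check with A=0 B=1 C=0 D=1 E=1:
w1 = XOR(D, E) = XOR(1, 1) = 0
w2 = AND(D, w1) = AND(1, 0) = 0
w3 = XOR(D, w2) = XOR(1, 0) = 1
w4 = OR(w2, w3) = OR(0, 1) = 1
w5 = XOR(w4, w2) = XOR(1, 0) = 1
w6 = AND(C, B) = AND(0, 1) = 0
w7 = OR(A, w6) = OR(0, 0) = 0
w8 = AND(w3, w5) = AND(1, 1) = 1
So w7 = 0 and w8 = 1.

A=0 B=1 C=0 D=1 E=1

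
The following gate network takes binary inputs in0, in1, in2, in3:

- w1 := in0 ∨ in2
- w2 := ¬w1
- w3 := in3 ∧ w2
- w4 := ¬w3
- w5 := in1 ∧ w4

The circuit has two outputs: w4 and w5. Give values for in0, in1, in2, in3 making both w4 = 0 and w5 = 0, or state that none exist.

in0=0, in1=1, in2=0, in3=1

Check with in0=0, in1=1, in2=0, in3=1:
w1 = in0 ∨ in2 = 0 ∨ 0 = 0
w2 = ¬w1 = ¬0 = 1
w3 = in3 ∧ w2 = 1 ∧ 1 = 1
w4 = ¬w3 = ¬1 = 0
w5 = in1 ∧ w4 = 1 ∧ 0 = 0
So w4 = 0 and w5 = 0.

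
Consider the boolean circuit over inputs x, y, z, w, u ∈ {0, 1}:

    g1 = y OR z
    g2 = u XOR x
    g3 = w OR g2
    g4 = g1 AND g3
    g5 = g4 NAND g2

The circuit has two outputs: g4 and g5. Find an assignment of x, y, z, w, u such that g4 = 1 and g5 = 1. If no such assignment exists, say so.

x=1 y=0 z=1 w=1 u=1

Check with x=1 y=0 z=1 w=1 u=1:
g1 = y OR z = 0 OR 1 = 1
g2 = u XOR x = 1 XOR 1 = 0
g3 = w OR g2 = 1 OR 0 = 1
g4 = g1 AND g3 = 1 AND 1 = 1
g5 = g4 NAND g2 = 1 NAND 0 = 1
So g4 = 1 and g5 = 1.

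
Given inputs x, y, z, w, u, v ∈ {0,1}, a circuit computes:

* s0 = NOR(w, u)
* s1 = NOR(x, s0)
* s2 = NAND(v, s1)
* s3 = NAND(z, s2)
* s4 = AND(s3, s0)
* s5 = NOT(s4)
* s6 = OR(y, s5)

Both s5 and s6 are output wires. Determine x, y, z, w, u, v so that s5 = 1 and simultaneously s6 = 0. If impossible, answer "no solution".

Across all 64 input combinations, none give both s5 = 1 and s6 = 0.

no solution exists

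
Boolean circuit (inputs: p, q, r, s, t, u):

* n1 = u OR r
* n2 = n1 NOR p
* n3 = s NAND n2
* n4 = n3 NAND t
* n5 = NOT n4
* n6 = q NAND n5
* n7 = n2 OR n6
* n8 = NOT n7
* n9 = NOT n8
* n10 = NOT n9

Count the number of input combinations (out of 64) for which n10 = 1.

14

n10 = NOT n9 must be 1, so n9 = 0.
n9 = NOT n8 must be 0, so n8 = 1.
n8 = NOT n7 must be 1, so n7 = 0.
Enumerating the 64 input combinations, 14 give n10 = 1 and 50 give n10 = 0.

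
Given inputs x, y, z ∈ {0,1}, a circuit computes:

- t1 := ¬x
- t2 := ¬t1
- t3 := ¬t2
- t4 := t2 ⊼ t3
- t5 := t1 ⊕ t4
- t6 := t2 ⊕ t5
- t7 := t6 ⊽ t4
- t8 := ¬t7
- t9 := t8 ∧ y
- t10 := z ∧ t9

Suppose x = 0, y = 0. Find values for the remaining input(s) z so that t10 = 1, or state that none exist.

With x = 0, y = 0 fixed, none of the 2 settings of z give t10 = 1.
For example, with z=0:
t1 = ¬x = ¬0 = 1
t2 = ¬t1 = ¬1 = 0
t3 = ¬t2 = ¬0 = 1
t4 = t2 ⊼ t3 = 0 ⊼ 1 = 1
t5 = t1 ⊕ t4 = 1 ⊕ 1 = 0
t6 = t2 ⊕ t5 = 0 ⊕ 0 = 0
t7 = t6 ⊽ t4 = 0 ⊽ 1 = 0
t8 = ¬t7 = ¬0 = 1
t9 = t8 ∧ y = 1 ∧ 0 = 0
t10 = z ∧ t9 = 0 ∧ 0 = 0
giving t10 = 0 ≠ 1.

no solution exists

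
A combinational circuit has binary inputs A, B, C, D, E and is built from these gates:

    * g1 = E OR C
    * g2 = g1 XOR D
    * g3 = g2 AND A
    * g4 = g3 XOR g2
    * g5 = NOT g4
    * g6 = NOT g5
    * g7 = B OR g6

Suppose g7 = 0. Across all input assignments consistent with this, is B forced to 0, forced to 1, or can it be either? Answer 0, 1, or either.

0

g7 = B OR g6 must be 0, so both B = 0 and g6 = 0.
g6 = NOT g5 must be 0, so g5 = 1.
g5 = NOT g4 must be 1, so g4 = 0.
Every assignment with g7 = 0 has B = 0; there are 12 such assignment(s).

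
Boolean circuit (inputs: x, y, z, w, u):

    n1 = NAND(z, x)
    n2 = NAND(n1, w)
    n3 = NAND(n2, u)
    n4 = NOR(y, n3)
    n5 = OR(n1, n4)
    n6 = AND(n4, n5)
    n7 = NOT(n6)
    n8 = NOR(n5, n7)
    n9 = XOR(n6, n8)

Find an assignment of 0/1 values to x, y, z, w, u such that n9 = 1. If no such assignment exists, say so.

n9 = XOR(n6, n8) must be 1, so n6 and n8 differ.
Check with x=0 y=0 z=0 w=0 u=1:
n1 = NAND(z, x) = NAND(0, 0) = 1
n2 = NAND(n1, w) = NAND(1, 0) = 1
n3 = NAND(n2, u) = NAND(1, 1) = 0
n4 = NOR(y, n3) = NOR(0, 0) = 1
n5 = OR(n1, n4) = OR(1, 1) = 1
n6 = AND(n4, n5) = AND(1, 1) = 1
n7 = NOT(n6) = NOT 1 = 0
n8 = NOR(n5, n7) = NOR(1, 0) = 0
n9 = XOR(n6, n8) = XOR(1, 0) = 1
So n9 = 1 as required.

x=0 y=0 z=0 w=0 u=1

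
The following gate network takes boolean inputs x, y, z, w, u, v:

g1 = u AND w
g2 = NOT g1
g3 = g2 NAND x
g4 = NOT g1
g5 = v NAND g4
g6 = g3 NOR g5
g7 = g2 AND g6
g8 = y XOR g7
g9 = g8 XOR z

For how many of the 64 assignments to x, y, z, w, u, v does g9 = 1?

32

g9 = g8 XOR z must be 1, so g8 and z differ.
Enumerating the 64 input combinations, 32 give g9 = 1 and 32 give g9 = 0.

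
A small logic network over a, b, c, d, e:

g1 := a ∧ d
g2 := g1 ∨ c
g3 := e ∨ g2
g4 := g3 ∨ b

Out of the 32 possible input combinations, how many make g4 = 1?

29

g4 = g3 ∨ b must be 1, so at least one of g3, b is 1.
Enumerating the 32 input combinations, 29 give g4 = 1 and 3 give g4 = 0.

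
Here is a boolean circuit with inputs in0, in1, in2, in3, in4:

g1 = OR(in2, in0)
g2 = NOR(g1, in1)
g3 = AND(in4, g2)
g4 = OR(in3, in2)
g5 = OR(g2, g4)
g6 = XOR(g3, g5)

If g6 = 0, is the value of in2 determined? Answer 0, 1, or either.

g6 = XOR(g3, g5) must be 0, so g3 and g5 are equal.
Every assignment with g6 = 0 has in2 = 0; there are 8 such assignment(s).

0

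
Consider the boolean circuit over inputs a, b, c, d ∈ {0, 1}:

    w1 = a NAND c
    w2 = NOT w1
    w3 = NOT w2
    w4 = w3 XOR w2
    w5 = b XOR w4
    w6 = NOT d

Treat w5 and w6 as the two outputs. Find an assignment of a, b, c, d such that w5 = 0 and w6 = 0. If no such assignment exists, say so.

Check with a=1, b=1, c=1, d=1:
w1 = a NAND c = 1 NAND 1 = 0
w2 = NOT w1 = NOT 0 = 1
w3 = NOT w2 = NOT 1 = 0
w4 = w3 XOR w2 = 0 XOR 1 = 1
w5 = b XOR w4 = 1 XOR 1 = 0
w6 = NOT d = NOT 1 = 0
So w5 = 0 and w6 = 0.

a=1, b=1, c=1, d=1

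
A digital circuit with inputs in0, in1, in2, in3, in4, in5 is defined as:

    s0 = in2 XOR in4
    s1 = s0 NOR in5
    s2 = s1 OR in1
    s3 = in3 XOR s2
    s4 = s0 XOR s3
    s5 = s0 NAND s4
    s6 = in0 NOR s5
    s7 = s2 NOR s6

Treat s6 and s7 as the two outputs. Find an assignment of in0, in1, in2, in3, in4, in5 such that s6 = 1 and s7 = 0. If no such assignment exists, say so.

in0=0, in1=0, in2=0, in3=0, in4=1, in5=1

Check with in0=0, in1=0, in2=0, in3=0, in4=1, in5=1:
s0 = in2 XOR in4 = 0 XOR 1 = 1
s1 = s0 NOR in5 = 1 NOR 1 = 0
s2 = s1 OR in1 = 0 OR 0 = 0
s3 = in3 XOR s2 = 0 XOR 0 = 0
s4 = s0 XOR s3 = 1 XOR 0 = 1
s5 = s0 NAND s4 = 1 NAND 1 = 0
s6 = in0 NOR s5 = 0 NOR 0 = 1
s7 = s2 NOR s6 = 0 NOR 1 = 0
So s6 = 1 and s7 = 0.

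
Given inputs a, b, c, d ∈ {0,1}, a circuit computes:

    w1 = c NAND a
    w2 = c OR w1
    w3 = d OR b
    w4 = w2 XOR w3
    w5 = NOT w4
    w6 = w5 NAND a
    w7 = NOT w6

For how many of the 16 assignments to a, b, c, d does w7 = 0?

10

w7 = NOT w6 must be 0, so w6 = 1.
w6 = w5 NAND a must be 1, so at least one of w5, a is 0.
Enumerating the 16 input combinations, 10 give w7 = 0 and 6 give w7 = 1.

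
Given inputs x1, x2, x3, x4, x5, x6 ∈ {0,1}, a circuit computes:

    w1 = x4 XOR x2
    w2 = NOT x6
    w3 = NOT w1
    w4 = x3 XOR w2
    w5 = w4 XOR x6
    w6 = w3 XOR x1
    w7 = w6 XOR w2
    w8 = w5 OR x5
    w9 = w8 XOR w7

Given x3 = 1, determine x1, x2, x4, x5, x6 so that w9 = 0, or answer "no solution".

w9 = w8 XOR w7 must be 0, so w8 and w7 are equal.
Check with x3 = 1 and x1=0, x2=1, x4=1, x5=1, x6=1:
w1 = x4 XOR x2 = 1 XOR 1 = 0
w2 = NOT x6 = NOT 1 = 0
w3 = NOT w1 = NOT 0 = 1
w4 = x3 XOR w2 = 1 XOR 0 = 1
w5 = w4 XOR x6 = 1 XOR 1 = 0
w6 = w3 XOR x1 = 1 XOR 0 = 1
w7 = w6 XOR w2 = 1 XOR 0 = 1
w8 = w5 OR x5 = 0 OR 1 = 1
w9 = w8 XOR w7 = 1 XOR 1 = 0
So w9 = 0.

x1=0, x2=1, x4=1, x5=1, x6=1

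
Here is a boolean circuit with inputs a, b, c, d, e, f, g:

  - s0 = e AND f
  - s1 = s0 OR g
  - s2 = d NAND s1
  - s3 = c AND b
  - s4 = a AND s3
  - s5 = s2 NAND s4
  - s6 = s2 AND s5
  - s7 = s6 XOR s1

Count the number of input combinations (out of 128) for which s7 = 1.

87

s7 = s6 XOR s1 must be 1, so s6 and s1 differ.
Enumerating the 128 input combinations, 87 give s7 = 1 and 41 give s7 = 0.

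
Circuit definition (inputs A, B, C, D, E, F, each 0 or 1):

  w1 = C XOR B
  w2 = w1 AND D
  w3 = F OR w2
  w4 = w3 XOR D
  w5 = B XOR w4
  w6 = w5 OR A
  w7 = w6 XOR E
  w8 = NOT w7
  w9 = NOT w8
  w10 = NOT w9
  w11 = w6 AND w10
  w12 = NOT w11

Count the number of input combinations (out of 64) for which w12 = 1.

w12 = NOT w11 must be 1, so w11 = 0.
Enumerating the 64 input combinations, 40 give w12 = 1 and 24 give w12 = 0.

40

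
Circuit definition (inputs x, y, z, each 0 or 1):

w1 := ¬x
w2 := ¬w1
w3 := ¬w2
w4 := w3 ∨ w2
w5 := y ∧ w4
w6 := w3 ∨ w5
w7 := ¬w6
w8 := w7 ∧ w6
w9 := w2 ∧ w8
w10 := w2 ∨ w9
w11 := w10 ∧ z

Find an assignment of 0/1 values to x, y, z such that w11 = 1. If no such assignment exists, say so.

w11 = w10 ∧ z must be 1, so both w10 = 1 and z = 1.
w10 = w2 ∨ w9 must be 1, so at least one of w2, w9 is 1.
Check with x=1, y=0, z=1:
w1 = ¬x = ¬1 = 0
w2 = ¬w1 = ¬0 = 1
w3 = ¬w2 = ¬1 = 0
w4 = w3 ∨ w2 = 0 ∨ 1 = 1
w5 = y ∧ w4 = 0 ∧ 1 = 0
w6 = w3 ∨ w5 = 0 ∨ 0 = 0
w7 = ¬w6 = ¬0 = 1
w8 = w7 ∧ w6 = 1 ∧ 0 = 0
w9 = w2 ∧ w8 = 1 ∧ 0 = 0
w10 = w2 ∨ w9 = 1 ∨ 0 = 1
w11 = w10 ∧ z = 1 ∧ 1 = 1
So w11 = 1 as required.

x=1, y=0, z=1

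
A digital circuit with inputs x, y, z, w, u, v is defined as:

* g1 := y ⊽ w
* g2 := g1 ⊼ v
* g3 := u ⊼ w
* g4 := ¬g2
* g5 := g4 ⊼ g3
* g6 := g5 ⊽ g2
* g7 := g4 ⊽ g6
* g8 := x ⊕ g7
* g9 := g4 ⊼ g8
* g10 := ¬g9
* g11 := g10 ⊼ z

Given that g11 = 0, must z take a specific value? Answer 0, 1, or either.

1

g11 = g10 ⊼ z must be 0, so both g10 = 1 and z = 1.
Every assignment with g11 = 0 has z = 1; there are 2 such assignment(s).
  x=1, y=0, z=1, w=0, u=0, v=1
  x=1, y=0, z=1, w=0, u=1, v=1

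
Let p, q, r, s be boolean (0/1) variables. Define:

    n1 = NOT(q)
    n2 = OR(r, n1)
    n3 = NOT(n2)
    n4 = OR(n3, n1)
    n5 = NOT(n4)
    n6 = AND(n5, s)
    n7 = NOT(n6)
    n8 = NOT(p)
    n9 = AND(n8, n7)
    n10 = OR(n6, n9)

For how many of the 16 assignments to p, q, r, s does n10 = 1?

n10 = OR(n6, n9) must be 1, so at least one of n6, n9 is 1.
Enumerating the 16 input combinations, 9 give n10 = 1 and 7 give n10 = 0.

9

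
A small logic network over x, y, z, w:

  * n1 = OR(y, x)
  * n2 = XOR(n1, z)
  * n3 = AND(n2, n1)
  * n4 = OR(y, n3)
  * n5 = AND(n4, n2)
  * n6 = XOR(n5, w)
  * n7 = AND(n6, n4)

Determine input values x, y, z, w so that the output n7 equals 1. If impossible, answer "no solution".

Check with x=0, y=1, z=1, w=1:
n1 = OR(y, x) = OR(1, 0) = 1
n2 = XOR(n1, z) = XOR(1, 1) = 0
n3 = AND(n2, n1) = AND(0, 1) = 0
n4 = OR(y, n3) = OR(1, 0) = 1
n5 = AND(n4, n2) = AND(1, 0) = 0
n6 = XOR(n5, w) = XOR(0, 1) = 1
n7 = AND(n6, n4) = AND(1, 1) = 1
So n7 = 1 as required.

x=0, y=1, z=1, w=1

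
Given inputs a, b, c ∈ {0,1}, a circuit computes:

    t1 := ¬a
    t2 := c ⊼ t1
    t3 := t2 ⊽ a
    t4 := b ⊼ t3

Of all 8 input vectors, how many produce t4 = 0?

1

t4 = b ⊼ t3 must be 0, so both b = 1 and t3 = 1.
Enumerating the 8 input combinations, 1 give t4 = 0 and 7 give t4 = 1.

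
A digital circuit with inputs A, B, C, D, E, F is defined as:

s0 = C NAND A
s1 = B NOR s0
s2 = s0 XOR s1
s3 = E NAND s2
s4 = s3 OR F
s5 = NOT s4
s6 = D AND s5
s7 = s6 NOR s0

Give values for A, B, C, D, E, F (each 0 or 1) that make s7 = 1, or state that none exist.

A=1, B=0, C=1, D=0, E=1, F=0

s7 = s6 NOR s0 must be 1, so both s6 = 0 and s0 = 0.
s6 = D AND s5 must be 0, so at least one of D, s5 is 0.
s0 = C NAND A must be 0, so both C = 1 and A = 1.
Check with A=1, B=0, C=1, D=0, E=1, F=0:
s0 = C NAND A = 1 NAND 1 = 0
s1 = B NOR s0 = 0 NOR 0 = 1
s2 = s0 XOR s1 = 0 XOR 1 = 1
s3 = E NAND s2 = 1 NAND 1 = 0
s4 = s3 OR F = 0 OR 0 = 0
s5 = NOT s4 = NOT 0 = 1
s6 = D AND s5 = 0 AND 1 = 0
s7 = s6 NOR s0 = 0 NOR 0 = 1
So s7 = 1 as required.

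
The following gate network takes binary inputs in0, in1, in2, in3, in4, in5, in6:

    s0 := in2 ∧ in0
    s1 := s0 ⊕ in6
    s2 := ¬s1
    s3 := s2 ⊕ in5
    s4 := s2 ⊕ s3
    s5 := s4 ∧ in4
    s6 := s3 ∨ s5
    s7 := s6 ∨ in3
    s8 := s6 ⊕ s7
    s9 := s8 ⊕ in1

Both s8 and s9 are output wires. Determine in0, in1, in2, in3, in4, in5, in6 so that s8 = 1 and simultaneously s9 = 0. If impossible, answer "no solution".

in0=0 in1=1 in2=0 in3=1 in4=0 in5=0 in6=1

Check with in0=0 in1=1 in2=0 in3=1 in4=0 in5=0 in6=1:
s0 = in2 ∧ in0 = 0 ∧ 0 = 0
s1 = s0 ⊕ in6 = 0 ⊕ 1 = 1
s2 = ¬s1 = ¬1 = 0
s3 = s2 ⊕ in5 = 0 ⊕ 0 = 0
s4 = s2 ⊕ s3 = 0 ⊕ 0 = 0
s5 = s4 ∧ in4 = 0 ∧ 0 = 0
s6 = s3 ∨ s5 = 0 ∨ 0 = 0
s7 = s6 ∨ in3 = 0 ∨ 1 = 1
s8 = s6 ⊕ s7 = 0 ⊕ 1 = 1
s9 = s8 ⊕ in1 = 1 ⊕ 1 = 0
So s8 = 1 and s9 = 0.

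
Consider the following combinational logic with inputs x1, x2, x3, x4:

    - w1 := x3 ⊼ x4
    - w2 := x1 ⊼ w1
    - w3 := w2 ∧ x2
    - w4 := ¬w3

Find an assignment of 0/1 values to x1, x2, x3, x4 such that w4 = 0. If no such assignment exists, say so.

w4 = ¬w3 must be 0, so w3 = 1.
Check with x1=0, x2=1, x3=1, x4=1:
w1 = x3 ⊼ x4 = 1 ⊼ 1 = 0
w2 = x1 ⊼ w1 = 0 ⊼ 0 = 1
w3 = w2 ∧ x2 = 1 ∧ 1 = 1
w4 = ¬w3 = ¬1 = 0
So w4 = 0 as required.

x1=0, x2=1, x3=1, x4=1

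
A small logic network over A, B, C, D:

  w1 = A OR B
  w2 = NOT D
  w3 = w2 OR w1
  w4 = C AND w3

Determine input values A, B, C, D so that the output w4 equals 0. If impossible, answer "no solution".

w4 = C AND w3 must be 0, so at least one of C, w3 is 0.
Check with A=0, B=1, C=0, D=0:
w1 = A OR B = 0 OR 1 = 1
w2 = NOT D = NOT 0 = 1
w3 = w2 OR w1 = 1 OR 1 = 1
w4 = C AND w3 = 0 AND 1 = 0
So w4 = 0 as required.

A=0, B=1, C=0, D=0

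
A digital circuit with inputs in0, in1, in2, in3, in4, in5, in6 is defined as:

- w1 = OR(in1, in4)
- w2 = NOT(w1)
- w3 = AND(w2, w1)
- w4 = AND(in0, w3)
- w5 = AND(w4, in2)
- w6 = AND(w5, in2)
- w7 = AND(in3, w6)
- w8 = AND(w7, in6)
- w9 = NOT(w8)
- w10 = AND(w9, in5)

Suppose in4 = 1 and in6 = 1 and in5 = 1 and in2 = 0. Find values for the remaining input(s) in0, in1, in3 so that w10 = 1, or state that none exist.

w10 = AND(w9, in5) must be 1, so both w9 = 1 and in5 = 1.
Check with in4 = 1 and in6 = 1 and in5 = 1 and in2 = 0 and in0=0, in1=0, in3=1:
w1 = OR(in1, in4) = OR(0, 1) = 1
w2 = NOT(w1) = NOT 1 = 0
w3 = AND(w2, w1) = AND(0, 1) = 0
w4 = AND(in0, w3) = AND(0, 0) = 0
w5 = AND(w4, in2) = AND(0, 0) = 0
w6 = AND(w5, in2) = AND(0, 0) = 0
w7 = AND(in3, w6) = AND(1, 0) = 0
w8 = AND(w7, in6) = AND(0, 1) = 0
w9 = NOT(w8) = NOT 0 = 1
w10 = AND(w9, in5) = AND(1, 1) = 1
So w10 = 1.

in0=0, in1=0, in3=1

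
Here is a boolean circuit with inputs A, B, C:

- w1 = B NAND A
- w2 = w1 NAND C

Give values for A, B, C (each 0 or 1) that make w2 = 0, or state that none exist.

A=0 B=0 C=1

w2 = w1 NAND C must be 0, so both w1 = 1 and C = 1.
w1 = B NAND A must be 1, so at least one of B, A is 0.
Check with A=0 B=0 C=1:
w1 = B NAND A = 0 NAND 0 = 1
w2 = w1 NAND C = 1 NAND 1 = 0
So w2 = 0 as required.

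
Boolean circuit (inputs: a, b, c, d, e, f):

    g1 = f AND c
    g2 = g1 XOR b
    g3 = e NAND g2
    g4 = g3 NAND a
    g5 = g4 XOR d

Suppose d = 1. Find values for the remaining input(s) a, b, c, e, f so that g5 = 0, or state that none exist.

a=0, b=0, c=0, e=0, f=1

Check with d = 1 and a=0, b=0, c=0, e=0, f=1:
g1 = f AND c = 1 AND 0 = 0
g2 = g1 XOR b = 0 XOR 0 = 0
g3 = e NAND g2 = 0 NAND 0 = 1
g4 = g3 NAND a = 1 NAND 0 = 1
g5 = g4 XOR d = 1 XOR 1 = 0
So g5 = 0.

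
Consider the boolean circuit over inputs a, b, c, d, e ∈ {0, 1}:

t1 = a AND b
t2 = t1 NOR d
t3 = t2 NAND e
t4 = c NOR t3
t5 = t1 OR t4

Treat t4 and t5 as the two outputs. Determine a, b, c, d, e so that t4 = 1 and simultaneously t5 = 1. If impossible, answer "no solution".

Check with a=1, b=0, c=0, d=0, e=1:
t1 = a AND b = 1 AND 0 = 0
t2 = t1 NOR d = 0 NOR 0 = 1
t3 = t2 NAND e = 1 NAND 1 = 0
t4 = c NOR t3 = 0 NOR 0 = 1
t5 = t1 OR t4 = 0 OR 1 = 1
So t4 = 1 and t5 = 1.

a=1, b=0, c=0, d=0, e=1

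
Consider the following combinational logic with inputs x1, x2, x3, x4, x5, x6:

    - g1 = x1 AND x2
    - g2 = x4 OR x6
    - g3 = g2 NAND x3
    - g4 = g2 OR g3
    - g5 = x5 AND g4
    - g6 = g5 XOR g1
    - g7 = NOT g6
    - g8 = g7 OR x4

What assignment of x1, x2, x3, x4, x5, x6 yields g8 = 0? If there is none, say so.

x1=1, x2=1, x3=0, x4=0, x5=0, x6=0

g8 = g7 OR x4 must be 0, so both g7 = 0 and x4 = 0.
g7 = NOT g6 must be 0, so g6 = 1.
Check with x1=1, x2=1, x3=0, x4=0, x5=0, x6=0:
g1 = x1 AND x2 = 1 AND 1 = 1
g2 = x4 OR x6 = 0 OR 0 = 0
g3 = g2 NAND x3 = 0 NAND 0 = 1
g4 = g2 OR g3 = 0 OR 1 = 1
g5 = x5 AND g4 = 0 AND 1 = 0
g6 = g5 XOR g1 = 0 XOR 1 = 1
g7 = NOT g6 = NOT 1 = 0
g8 = g7 OR x4 = 0 OR 0 = 0
So g8 = 0 as required.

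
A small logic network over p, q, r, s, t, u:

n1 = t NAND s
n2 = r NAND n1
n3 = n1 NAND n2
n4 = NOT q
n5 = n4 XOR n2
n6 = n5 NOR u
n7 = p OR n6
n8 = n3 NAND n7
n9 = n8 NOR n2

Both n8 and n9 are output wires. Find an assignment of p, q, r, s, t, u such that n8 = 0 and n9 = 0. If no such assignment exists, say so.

Check with p=1, q=1, r=1, s=1, t=1, u=1:
n1 = t NAND s = 1 NAND 1 = 0
n2 = r NAND n1 = 1 NAND 0 = 1
n3 = n1 NAND n2 = 0 NAND 1 = 1
n4 = NOT q = NOT 1 = 0
n5 = n4 XOR n2 = 0 XOR 1 = 1
n6 = n5 NOR u = 1 NOR 1 = 0
n7 = p OR n6 = 1 OR 0 = 1
n8 = n3 NAND n7 = 1 NAND 1 = 0
n9 = n8 NOR n2 = 0 NOR 1 = 0
So n8 = 0 and n9 = 0.

p=1, q=1, r=1, s=1, t=1, u=1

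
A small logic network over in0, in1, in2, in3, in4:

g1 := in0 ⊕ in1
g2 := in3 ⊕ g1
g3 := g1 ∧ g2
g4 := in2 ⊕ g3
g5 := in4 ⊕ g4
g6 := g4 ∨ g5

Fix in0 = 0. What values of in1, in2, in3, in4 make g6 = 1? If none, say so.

g6 = g4 ∨ g5 must be 1, so at least one of g4, g5 is 1.
Check with in0 = 0 and in1=0, in2=1, in3=0, in4=0:
g1 = in0 ⊕ in1 = 0 ⊕ 0 = 0
g2 = in3 ⊕ g1 = 0 ⊕ 0 = 0
g3 = g1 ∧ g2 = 0 ∧ 0 = 0
g4 = in2 ⊕ g3 = 1 ⊕ 0 = 1
g5 = in4 ⊕ g4 = 0 ⊕ 1 = 1
g6 = g4 ∨ g5 = 1 ∨ 1 = 1
So g6 = 1.

in1=0, in2=1, in3=0, in4=0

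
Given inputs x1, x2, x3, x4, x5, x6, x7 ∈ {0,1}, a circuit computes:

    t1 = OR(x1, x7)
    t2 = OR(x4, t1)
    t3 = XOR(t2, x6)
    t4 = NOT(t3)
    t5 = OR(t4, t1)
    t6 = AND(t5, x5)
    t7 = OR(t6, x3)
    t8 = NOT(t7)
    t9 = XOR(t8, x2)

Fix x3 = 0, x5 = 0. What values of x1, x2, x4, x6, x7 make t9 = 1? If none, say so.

x1=1, x2=0, x4=0, x6=1, x7=1

Check with x3 = 0, x5 = 0 and x1=1, x2=0, x4=0, x6=1, x7=1:
t1 = OR(x1, x7) = OR(1, 1) = 1
t2 = OR(x4, t1) = OR(0, 1) = 1
t3 = XOR(t2, x6) = XOR(1, 1) = 0
t4 = NOT(t3) = NOT 0 = 1
t5 = OR(t4, t1) = OR(1, 1) = 1
t6 = AND(t5, x5) = AND(1, 0) = 0
t7 = OR(t6, x3) = OR(0, 0) = 0
t8 = NOT(t7) = NOT 0 = 1
t9 = XOR(t8, x2) = XOR(1, 0) = 1
So t9 = 1.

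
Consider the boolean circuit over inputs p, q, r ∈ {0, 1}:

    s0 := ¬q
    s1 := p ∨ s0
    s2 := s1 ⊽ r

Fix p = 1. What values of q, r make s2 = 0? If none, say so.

s2 = s1 ⊽ r must be 0, so at least one of s1, r is 1.
Check with p = 1 and q=1, r=1:
s0 = ¬q = ¬1 = 0
s1 = p ∨ s0 = 1 ∨ 0 = 1
s2 = s1 ⊽ r = 1 ⊽ 1 = 0
So s2 = 0.

q=1, r=1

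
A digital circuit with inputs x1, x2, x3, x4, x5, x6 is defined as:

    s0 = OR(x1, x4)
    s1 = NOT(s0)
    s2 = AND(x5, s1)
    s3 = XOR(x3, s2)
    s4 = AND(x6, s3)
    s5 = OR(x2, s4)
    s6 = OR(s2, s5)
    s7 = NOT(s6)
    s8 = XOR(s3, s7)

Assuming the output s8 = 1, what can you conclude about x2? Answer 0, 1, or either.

Both values of x2 occur among assignments with s8 = 1:
  x2=0: x1=0, x2=0, x3=0, x4=0, x5=0, x6=0
  x2=1: x1=0, x2=1, x3=0, x4=0, x5=1, x6=0

either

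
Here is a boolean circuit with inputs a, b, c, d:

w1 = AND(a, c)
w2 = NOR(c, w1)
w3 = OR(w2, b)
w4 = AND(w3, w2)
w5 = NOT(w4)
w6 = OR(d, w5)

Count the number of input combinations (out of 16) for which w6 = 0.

w6 = OR(d, w5) must be 0, so both d = 0 and w5 = 0.
Satisfying assignments:
  a=0, b=0, c=0, d=0
  a=0, b=1, c=0, d=0
  a=1, b=0, c=0, d=0
  a=1, b=1, c=0, d=0

4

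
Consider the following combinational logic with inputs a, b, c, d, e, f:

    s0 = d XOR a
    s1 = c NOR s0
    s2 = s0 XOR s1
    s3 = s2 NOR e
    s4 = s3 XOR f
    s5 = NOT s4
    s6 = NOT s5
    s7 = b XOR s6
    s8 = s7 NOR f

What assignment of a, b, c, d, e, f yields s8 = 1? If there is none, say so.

Check with a=1, b=1, c=1, d=1, e=0, f=0:
s0 = d XOR a = 1 XOR 1 = 0
s1 = c NOR s0 = 1 NOR 0 = 0
s2 = s0 XOR s1 = 0 XOR 0 = 0
s3 = s2 NOR e = 0 NOR 0 = 1
s4 = s3 XOR f = 1 XOR 0 = 1
s5 = NOT s4 = NOT 1 = 0
s6 = NOT s5 = NOT 0 = 1
s7 = b XOR s6 = 1 XOR 1 = 0
s8 = s7 NOR f = 0 NOR 0 = 1
So s8 = 1 as required.

a=1, b=1, c=1, d=1, e=0, f=0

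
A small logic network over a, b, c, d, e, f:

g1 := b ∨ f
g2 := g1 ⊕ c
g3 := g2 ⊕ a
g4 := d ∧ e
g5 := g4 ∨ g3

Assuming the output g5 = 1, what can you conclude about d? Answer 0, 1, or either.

Both values of d occur among assignments with g5 = 1:
  d=0: a=0, b=0, c=0, d=0, e=0, f=1
  d=1: a=0, b=0, c=0, d=1, e=0, f=1

either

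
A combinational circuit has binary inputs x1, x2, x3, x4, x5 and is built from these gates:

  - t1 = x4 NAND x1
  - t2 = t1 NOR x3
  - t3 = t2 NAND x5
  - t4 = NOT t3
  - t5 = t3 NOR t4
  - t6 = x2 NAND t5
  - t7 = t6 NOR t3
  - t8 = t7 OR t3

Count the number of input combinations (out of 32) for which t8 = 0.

2

t8 = t7 OR t3 must be 0, so both t7 = 0 and t3 = 0.
t7 = t6 NOR t3 must be 0, so at least one of t6, t3 is 1.
Enumerating the 32 input combinations, 2 give t8 = 0 and 30 give t8 = 1.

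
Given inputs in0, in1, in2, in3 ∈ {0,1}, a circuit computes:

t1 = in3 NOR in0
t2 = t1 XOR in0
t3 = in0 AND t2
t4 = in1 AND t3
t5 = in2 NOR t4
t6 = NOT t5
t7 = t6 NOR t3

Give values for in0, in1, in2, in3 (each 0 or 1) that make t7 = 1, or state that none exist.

in0=0 in1=0 in2=0 in3=1

Check with in0=0 in1=0 in2=0 in3=1:
t1 = in3 NOR in0 = 1 NOR 0 = 0
t2 = t1 XOR in0 = 0 XOR 0 = 0
t3 = in0 AND t2 = 0 AND 0 = 0
t4 = in1 AND t3 = 0 AND 0 = 0
t5 = in2 NOR t4 = 0 NOR 0 = 1
t6 = NOT t5 = NOT 1 = 0
t7 = t6 NOR t3 = 0 NOR 0 = 1
So t7 = 1 as required.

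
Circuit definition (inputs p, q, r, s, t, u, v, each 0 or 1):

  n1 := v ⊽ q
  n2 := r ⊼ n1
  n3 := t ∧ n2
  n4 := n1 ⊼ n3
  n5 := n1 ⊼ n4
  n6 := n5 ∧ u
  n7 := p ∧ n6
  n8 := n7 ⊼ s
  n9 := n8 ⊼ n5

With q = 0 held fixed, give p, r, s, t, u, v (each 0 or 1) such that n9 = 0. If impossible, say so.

p=1, r=0, s=1, t=1, u=0, v=0

n9 = n8 ⊼ n5 must be 0, so both n8 = 1 and n5 = 1.
Check with q = 0 and p=1, r=0, s=1, t=1, u=0, v=0:
n1 = v ⊽ q = 0 ⊽ 0 = 1
n2 = r ⊼ n1 = 0 ⊼ 1 = 1
n3 = t ∧ n2 = 1 ∧ 1 = 1
n4 = n1 ⊼ n3 = 1 ⊼ 1 = 0
n5 = n1 ⊼ n4 = 1 ⊼ 0 = 1
n6 = n5 ∧ u = 1 ∧ 0 = 0
n7 = p ∧ n6 = 1 ∧ 0 = 0
n8 = n7 ⊼ s = 0 ⊼ 1 = 1
n9 = n8 ⊼ n5 = 1 ⊼ 1 = 0
So n9 = 0.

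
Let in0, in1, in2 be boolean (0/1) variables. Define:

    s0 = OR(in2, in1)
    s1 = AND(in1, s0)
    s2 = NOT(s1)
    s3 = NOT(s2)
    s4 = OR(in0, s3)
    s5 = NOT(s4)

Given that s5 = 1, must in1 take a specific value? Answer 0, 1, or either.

0

s5 = NOT(s4) must be 1, so s4 = 0.
Every assignment with s5 = 1 has in1 = 0; there are 2 such assignment(s).
  in0=0, in1=0, in2=0
  in0=0, in1=0, in2=1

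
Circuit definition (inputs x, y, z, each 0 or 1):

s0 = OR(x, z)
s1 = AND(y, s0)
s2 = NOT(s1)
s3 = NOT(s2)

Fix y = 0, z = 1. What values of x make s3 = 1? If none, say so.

With y = 0, z = 1 fixed, none of the 2 settings of x give s3 = 1.
For example, with x=0:
s0 = OR(x, z) = OR(0, 1) = 1
s1 = AND(y, s0) = AND(0, 1) = 0
s2 = NOT(s1) = NOT 0 = 1
s3 = NOT(s2) = NOT 1 = 0
giving s3 = 0 ≠ 1.

no solution exists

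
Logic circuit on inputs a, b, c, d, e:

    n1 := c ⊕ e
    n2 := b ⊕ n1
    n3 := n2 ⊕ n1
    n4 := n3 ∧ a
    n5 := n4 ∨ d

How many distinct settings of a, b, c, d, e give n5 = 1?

20

n5 = n4 ∨ d must be 1, so at least one of n4, d is 1.
Enumerating the 32 input combinations, 20 give n5 = 1 and 12 give n5 = 0.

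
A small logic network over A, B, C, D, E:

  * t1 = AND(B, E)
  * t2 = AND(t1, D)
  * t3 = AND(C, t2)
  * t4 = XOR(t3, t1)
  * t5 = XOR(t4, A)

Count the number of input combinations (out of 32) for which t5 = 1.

t5 = XOR(t4, A) must be 1, so t4 and A differ.
Enumerating the 32 input combinations, 16 give t5 = 1 and 16 give t5 = 0.

16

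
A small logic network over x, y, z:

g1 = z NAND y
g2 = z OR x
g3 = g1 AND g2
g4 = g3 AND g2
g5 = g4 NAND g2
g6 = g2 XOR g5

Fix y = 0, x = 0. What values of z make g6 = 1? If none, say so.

z=1

Check with y = 0, x = 0 and z=1:
g1 = z NAND y = 1 NAND 0 = 1
g2 = z OR x = 1 OR 0 = 1
g3 = g1 AND g2 = 1 AND 1 = 1
g4 = g3 AND g2 = 1 AND 1 = 1
g5 = g4 NAND g2 = 1 NAND 1 = 0
g6 = g2 XOR g5 = 1 XOR 0 = 1
So g6 = 1.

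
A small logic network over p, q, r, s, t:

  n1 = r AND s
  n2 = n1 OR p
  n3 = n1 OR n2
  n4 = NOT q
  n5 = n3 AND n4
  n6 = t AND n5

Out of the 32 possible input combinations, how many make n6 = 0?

27

n6 = t AND n5 must be 0, so at least one of t, n5 is 0.
Enumerating the 32 input combinations, 27 give n6 = 0 and 5 give n6 = 1.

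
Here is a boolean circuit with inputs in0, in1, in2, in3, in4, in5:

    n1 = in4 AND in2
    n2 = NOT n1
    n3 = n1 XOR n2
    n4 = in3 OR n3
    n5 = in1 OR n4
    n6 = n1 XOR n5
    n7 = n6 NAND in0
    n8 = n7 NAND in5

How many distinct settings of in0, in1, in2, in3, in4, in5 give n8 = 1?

44

n8 = n7 NAND in5 must be 1, so at least one of n7, in5 is 0.
Enumerating the 64 input combinations, 44 give n8 = 1 and 20 give n8 = 0.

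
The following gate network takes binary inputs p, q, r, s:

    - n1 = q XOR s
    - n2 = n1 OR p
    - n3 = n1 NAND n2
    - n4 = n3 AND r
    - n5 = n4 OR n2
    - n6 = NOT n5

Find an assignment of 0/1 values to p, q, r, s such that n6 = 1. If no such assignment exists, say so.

p=0 q=0 r=0 s=0

n6 = NOT n5 must be 1, so n5 = 0.
n5 = n4 OR n2 must be 0, so both n4 = 0 and n2 = 0.
Check with p=0 q=0 r=0 s=0:
n1 = q XOR s = 0 XOR 0 = 0
n2 = n1 OR p = 0 OR 0 = 0
n3 = n1 NAND n2 = 0 NAND 0 = 1
n4 = n3 AND r = 1 AND 0 = 0
n5 = n4 OR n2 = 0 OR 0 = 0
n6 = NOT n5 = NOT 0 = 1
So n6 = 1 as required.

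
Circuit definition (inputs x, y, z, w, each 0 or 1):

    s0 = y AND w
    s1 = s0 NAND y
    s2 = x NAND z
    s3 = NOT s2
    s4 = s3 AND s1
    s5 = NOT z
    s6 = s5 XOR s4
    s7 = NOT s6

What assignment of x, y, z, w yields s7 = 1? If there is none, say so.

x=1, y=1, z=1, w=1

s7 = NOT s6 must be 1, so s6 = 0.
s6 = s5 XOR s4 must be 0, so s5 and s4 are equal.
Check with x=1, y=1, z=1, w=1:
s0 = y AND w = 1 AND 1 = 1
s1 = s0 NAND y = 1 NAND 1 = 0
s2 = x NAND z = 1 NAND 1 = 0
s3 = NOT s2 = NOT 0 = 1
s4 = s3 AND s1 = 1 AND 0 = 0
s5 = NOT z = NOT 1 = 0
s6 = s5 XOR s4 = 0 XOR 0 = 0
s7 = NOT s6 = NOT 0 = 1
So s7 = 1 as required.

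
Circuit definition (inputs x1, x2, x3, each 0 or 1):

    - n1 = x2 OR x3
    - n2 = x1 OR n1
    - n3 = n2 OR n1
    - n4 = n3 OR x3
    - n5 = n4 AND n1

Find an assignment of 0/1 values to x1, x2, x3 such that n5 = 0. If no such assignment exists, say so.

x1=1 x2=0 x3=0

n5 = n4 AND n1 must be 0, so at least one of n4, n1 is 0.
Check with x1=1 x2=0 x3=0:
n1 = x2 OR x3 = 0 OR 0 = 0
n2 = x1 OR n1 = 1 OR 0 = 1
n3 = n2 OR n1 = 1 OR 0 = 1
n4 = n3 OR x3 = 1 OR 0 = 1
n5 = n4 AND n1 = 1 AND 0 = 0
So n5 = 0 as required.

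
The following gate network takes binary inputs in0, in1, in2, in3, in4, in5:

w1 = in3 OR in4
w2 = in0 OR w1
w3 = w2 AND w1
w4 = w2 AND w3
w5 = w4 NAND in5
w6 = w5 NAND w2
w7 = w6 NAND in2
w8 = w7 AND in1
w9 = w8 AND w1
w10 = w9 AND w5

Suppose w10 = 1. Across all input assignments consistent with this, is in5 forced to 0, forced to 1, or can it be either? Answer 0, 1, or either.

0

w10 = w9 AND w5 must be 1, so both w9 = 1 and w5 = 1.
w9 = w8 AND w1 must be 1, so both w8 = 1 and w1 = 1.
Every assignment with w10 = 1 has in5 = 0; there are 12 such assignment(s).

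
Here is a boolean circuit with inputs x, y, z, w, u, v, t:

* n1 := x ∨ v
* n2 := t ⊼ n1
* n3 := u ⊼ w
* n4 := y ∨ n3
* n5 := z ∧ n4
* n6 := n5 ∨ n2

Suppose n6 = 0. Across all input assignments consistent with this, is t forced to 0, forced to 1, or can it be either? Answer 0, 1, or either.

n6 = n5 ∨ n2 must be 0, so both n5 = 0 and n2 = 0.
n5 = z ∧ n4 must be 0, so at least one of z, n4 is 0.
Every assignment with n6 = 0 has t = 1; there are 27 such assignment(s).

1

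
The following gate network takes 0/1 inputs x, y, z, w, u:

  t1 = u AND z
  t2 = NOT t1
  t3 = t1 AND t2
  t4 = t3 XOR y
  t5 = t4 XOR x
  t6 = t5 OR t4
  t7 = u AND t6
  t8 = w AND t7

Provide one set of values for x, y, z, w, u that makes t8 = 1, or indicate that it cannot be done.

t8 = w AND t7 must be 1, so both w = 1 and t7 = 1.
t7 = u AND t6 must be 1, so both u = 1 and t6 = 1.
t6 = t5 OR t4 must be 1, so at least one of t5, t4 is 1.
Check with x=0, y=1, z=0, w=1, u=1:
t1 = u AND z = 1 AND 0 = 0
t2 = NOT t1 = NOT 0 = 1
t3 = t1 AND t2 = 0 AND 1 = 0
t4 = t3 XOR y = 0 XOR 1 = 1
t5 = t4 XOR x = 1 XOR 0 = 1
t6 = t5 OR t4 = 1 OR 1 = 1
t7 = u AND t6 = 1 AND 1 = 1
t8 = w AND t7 = 1 AND 1 = 1
So t8 = 1 as required.

x=0, y=1, z=0, w=1, u=1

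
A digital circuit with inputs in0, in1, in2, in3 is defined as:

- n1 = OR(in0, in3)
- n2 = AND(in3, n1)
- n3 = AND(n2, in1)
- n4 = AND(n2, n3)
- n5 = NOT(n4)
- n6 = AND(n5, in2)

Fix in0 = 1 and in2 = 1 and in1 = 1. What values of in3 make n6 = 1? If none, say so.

n6 = AND(n5, in2) must be 1, so both n5 = 1 and in2 = 1.
n5 = NOT(n4) must be 1, so n4 = 0.
Check with in0 = 1 and in2 = 1 and in1 = 1 and in3=0:
n1 = OR(in0, in3) = OR(1, 0) = 1
n2 = AND(in3, n1) = AND(0, 1) = 0
n3 = AND(n2, in1) = AND(0, 1) = 0
n4 = AND(n2, n3) = AND(0, 0) = 0
n5 = NOT(n4) = NOT 0 = 1
n6 = AND(n5, in2) = AND(1, 1) = 1
So n6 = 1.

in3=0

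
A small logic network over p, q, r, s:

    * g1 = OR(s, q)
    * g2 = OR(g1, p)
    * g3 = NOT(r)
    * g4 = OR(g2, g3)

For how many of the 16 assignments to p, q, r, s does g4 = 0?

g4 = OR(g2, g3) must be 0, so both g2 = 0 and g3 = 0.
Enumerating the 16 input combinations, 1 give g4 = 0 and 15 give g4 = 1.

1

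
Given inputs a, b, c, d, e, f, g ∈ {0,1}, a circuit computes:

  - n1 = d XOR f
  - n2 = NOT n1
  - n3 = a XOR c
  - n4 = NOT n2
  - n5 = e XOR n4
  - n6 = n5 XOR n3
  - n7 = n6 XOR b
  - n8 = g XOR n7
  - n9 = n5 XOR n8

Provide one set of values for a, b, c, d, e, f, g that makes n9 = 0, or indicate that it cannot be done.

n9 = n5 XOR n8 must be 0, so n5 and n8 are equal.
Check with a=0, b=0, c=0, d=1, e=1, f=1, g=0:
n1 = d XOR f = 1 XOR 1 = 0
n2 = NOT n1 = NOT 0 = 1
n3 = a XOR c = 0 XOR 0 = 0
n4 = NOT n2 = NOT 1 = 0
n5 = e XOR n4 = 1 XOR 0 = 1
n6 = n5 XOR n3 = 1 XOR 0 = 1
n7 = n6 XOR b = 1 XOR 0 = 1
n8 = g XOR n7 = 0 XOR 1 = 1
n9 = n5 XOR n8 = 1 XOR 1 = 0
So n9 = 0 as required.

a=0, b=0, c=0, d=1, e=1, f=1, g=0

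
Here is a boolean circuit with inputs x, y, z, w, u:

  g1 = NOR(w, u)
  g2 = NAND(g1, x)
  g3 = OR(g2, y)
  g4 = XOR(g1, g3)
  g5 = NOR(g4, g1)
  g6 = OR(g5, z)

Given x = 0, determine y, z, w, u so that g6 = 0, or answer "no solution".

y=0 z=0 w=1 u=1

Check with x = 0 and y=0, z=0, w=1, u=1:
g1 = NOR(w, u) = NOR(1, 1) = 0
g2 = NAND(g1, x) = NAND(0, 0) = 1
g3 = OR(g2, y) = OR(1, 0) = 1
g4 = XOR(g1, g3) = XOR(0, 1) = 1
g5 = NOR(g4, g1) = NOR(1, 0) = 0
g6 = OR(g5, z) = OR(0, 0) = 0
So g6 = 0.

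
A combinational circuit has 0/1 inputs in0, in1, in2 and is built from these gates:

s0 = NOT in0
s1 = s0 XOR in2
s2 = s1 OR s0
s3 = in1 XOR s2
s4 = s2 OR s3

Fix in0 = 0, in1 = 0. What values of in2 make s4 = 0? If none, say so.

no solution exists

With in0 = 0, in1 = 0 fixed, none of the 2 settings of in2 give s4 = 0.
For example, with in2=1:
s0 = NOT in0 = NOT 0 = 1
s1 = s0 XOR in2 = 1 XOR 1 = 0
s2 = s1 OR s0 = 0 OR 1 = 1
s3 = in1 XOR s2 = 0 XOR 1 = 1
s4 = s2 OR s3 = 1 OR 1 = 1
giving s4 = 1 ≠ 0.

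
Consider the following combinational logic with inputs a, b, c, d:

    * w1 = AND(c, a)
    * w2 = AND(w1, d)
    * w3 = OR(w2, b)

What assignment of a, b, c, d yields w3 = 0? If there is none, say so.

w3 = OR(w2, b) must be 0, so both w2 = 0 and b = 0.
w2 = AND(w1, d) must be 0, so at least one of w1, d is 0.
Check with a=1, b=0, c=0, d=0:
w1 = AND(c, a) = AND(0, 1) = 0
w2 = AND(w1, d) = AND(0, 0) = 0
w3 = OR(w2, b) = OR(0, 0) = 0
So w3 = 0 as required.

a=1, b=0, c=0, d=0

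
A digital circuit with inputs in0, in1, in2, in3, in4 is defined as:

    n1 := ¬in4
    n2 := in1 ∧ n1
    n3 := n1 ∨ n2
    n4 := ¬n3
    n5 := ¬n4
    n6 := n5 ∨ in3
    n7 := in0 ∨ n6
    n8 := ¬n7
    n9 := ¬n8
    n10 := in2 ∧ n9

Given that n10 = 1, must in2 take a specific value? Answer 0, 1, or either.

n10 = in2 ∧ n9 must be 1, so both in2 = 1 and n9 = 1.
n9 = ¬n8 must be 1, so n8 = 0.
n8 = ¬n7 must be 0, so n7 = 1.
Every assignment with n10 = 1 has in2 = 1; there are 14 such assignment(s).

1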